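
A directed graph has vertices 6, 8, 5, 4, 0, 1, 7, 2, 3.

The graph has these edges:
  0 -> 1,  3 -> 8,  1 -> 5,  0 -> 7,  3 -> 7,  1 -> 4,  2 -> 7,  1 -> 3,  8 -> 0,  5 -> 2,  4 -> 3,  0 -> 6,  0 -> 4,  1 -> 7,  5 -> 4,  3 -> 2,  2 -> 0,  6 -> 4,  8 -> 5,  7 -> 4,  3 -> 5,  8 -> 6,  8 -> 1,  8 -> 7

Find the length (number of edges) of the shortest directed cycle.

3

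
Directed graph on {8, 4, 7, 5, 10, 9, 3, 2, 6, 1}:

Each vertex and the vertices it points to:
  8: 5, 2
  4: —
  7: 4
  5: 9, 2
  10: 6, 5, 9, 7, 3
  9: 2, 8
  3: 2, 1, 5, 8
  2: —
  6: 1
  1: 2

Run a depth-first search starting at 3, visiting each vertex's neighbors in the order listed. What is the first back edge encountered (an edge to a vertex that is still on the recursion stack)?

8→5

DFS from 3 (visiting each vertex's neighbors in the order listed); mark gray on enter, black on exit:
3 gray
  2 gray
  2 black
  1 gray
    1→2: 2 black — skip
  1 black
  5 gray
    9 gray
      9→2: 2 black — skip
      8 gray
        8→5: 5 is gray → back edge
First back edge: 8 → 5.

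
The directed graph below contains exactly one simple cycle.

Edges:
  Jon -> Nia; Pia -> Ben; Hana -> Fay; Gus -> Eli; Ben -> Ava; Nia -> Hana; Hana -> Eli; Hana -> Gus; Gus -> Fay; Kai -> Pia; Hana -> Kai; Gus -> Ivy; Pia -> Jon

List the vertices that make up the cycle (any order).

DFS with gray/black marking from Hana:
Hana gray
  Fay gray
  Fay black
  Kai gray
    Pia gray
      Ben gray
        Ava gray
        Ava black
      Ben black
      Jon gray
        Nia gray
          Nia→Hana: Hana is gray → back edge
Back edge closes the cycle Hana → Kai → Pia → Jon → Nia → Hana; its vertices are {Jon, Kai, Nia, Pia, Hana}.

Jon, Kai, Nia, Pia, Hana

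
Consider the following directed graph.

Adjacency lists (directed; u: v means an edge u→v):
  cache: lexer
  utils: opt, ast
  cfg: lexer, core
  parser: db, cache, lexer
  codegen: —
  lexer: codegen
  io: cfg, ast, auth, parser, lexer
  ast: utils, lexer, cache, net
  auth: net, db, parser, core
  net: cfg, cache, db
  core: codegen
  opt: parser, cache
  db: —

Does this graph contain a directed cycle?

DFS with white/gray/black marking, starting from net:
net gray
  cfg gray
    lexer gray
      codegen gray
      codegen black
    lexer black
    core gray
      core→codegen: codegen black — skip
    core black
  cfg black
  cache gray
    cache→lexer: lexer black — skip
  cache black
  db gray
  db black
net black
utils gray
  opt gray
    parser gray
      parser→db: db black — skip
      parser→cache: cache black — skip
      parser→lexer: lexer black — skip
    parser black
    opt→cache: cache black — skip
  opt black
  ast gray
    ast→utils: utils is gray → back edge
Back edge found, so a cycle exists: utils → ast → utils.

Yes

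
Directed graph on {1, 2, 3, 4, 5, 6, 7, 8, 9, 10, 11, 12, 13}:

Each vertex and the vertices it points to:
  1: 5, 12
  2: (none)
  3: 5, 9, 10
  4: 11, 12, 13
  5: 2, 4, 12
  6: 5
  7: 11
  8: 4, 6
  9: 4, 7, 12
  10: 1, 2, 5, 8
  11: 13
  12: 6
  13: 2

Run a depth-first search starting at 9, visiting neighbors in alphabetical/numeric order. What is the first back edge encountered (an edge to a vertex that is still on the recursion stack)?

5->4

DFS from 9 (visiting neighbors in alphabetical/numeric order); mark gray on enter, black on exit:
9 gray
  4 gray
    11 gray
      13 gray
        2 gray
        2 black
      13 black
    11 black
    12 gray
      6 gray
        5 gray
          5→2: 2 black — skip
          5→4: 4 is gray → back edge
First back edge: 5 → 4.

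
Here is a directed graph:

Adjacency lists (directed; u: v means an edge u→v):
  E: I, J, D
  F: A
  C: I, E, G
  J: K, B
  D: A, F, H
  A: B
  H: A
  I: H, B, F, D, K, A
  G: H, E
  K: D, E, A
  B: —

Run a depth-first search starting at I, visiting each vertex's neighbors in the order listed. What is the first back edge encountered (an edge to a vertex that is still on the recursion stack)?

E->I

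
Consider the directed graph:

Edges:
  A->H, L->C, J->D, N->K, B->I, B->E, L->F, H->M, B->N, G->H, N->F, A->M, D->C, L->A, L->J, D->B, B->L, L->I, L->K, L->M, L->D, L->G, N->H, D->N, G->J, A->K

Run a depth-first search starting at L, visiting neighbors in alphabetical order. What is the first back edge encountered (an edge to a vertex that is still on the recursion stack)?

B→L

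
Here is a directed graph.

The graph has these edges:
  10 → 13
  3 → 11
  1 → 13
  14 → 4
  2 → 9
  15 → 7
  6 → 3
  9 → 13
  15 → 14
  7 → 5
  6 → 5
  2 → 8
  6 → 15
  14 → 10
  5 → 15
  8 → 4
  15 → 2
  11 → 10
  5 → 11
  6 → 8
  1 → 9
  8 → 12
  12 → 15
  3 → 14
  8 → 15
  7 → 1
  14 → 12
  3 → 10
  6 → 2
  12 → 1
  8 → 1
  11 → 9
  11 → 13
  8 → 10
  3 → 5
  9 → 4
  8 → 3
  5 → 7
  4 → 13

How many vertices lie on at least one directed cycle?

8

A vertex is on a directed cycle iff it belongs to a strongly connected component of size ≥ 2 (or has a self-loop).
The vertices on cycles are {2, 3, 5, 7, 8, 12, 14, 15} — 8 in total.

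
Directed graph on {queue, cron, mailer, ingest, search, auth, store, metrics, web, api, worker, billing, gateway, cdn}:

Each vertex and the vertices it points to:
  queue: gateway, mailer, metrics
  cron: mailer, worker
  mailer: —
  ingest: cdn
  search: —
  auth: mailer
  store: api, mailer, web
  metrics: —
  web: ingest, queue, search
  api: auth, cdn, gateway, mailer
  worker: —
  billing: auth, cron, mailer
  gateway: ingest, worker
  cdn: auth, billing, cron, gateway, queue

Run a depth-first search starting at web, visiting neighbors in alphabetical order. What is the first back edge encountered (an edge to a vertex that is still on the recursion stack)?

gateway->ingest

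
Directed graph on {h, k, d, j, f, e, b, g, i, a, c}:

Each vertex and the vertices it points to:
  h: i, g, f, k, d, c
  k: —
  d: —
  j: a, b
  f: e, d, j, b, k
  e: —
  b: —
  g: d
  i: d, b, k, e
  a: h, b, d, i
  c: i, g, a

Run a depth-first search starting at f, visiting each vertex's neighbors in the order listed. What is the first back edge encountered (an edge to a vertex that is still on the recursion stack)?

DFS from f (visiting each vertex's neighbors in the order listed); mark gray on enter, black on exit:
f gray
  e gray
  e black
  d gray
  d black
  j gray
    a gray
      h gray
        i gray
          i→d: d black — skip
          b gray
          b black
          k gray
          k black
          i→e: e black — skip
        i black
        g gray
          g→d: d black — skip
        g black
        h→f: f is gray → back edge
First back edge: h → f.

h→f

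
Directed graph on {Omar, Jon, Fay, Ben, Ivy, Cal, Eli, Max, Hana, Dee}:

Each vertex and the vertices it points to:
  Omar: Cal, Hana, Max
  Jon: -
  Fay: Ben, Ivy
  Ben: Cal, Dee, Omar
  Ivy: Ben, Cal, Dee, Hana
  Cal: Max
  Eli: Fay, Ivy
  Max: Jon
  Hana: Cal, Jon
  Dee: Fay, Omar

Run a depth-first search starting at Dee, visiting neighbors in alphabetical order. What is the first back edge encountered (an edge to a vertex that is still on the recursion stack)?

Ben->Dee

DFS from Dee (visiting neighbors in alphabetical order); mark gray on enter, black on exit:
Dee gray
  Fay gray
    Ben gray
      Cal gray
        Max gray
          Jon gray
          Jon black
        Max black
      Cal black
      Ben→Dee: Dee is gray → back edge
First back edge: Ben → Dee.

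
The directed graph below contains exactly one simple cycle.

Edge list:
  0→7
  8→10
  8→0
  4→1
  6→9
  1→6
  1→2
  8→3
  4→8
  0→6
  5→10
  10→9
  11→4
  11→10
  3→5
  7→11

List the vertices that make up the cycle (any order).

0, 4, 7, 8, 11

DFS with gray/black marking from 4:
4 gray
  1 gray
    6 gray
      9 gray
      9 black
    6 black
    2 gray
    2 black
  1 black
  8 gray
    10 gray
      10→9: 9 black — skip
    10 black
    3 gray
      5 gray
        5→10: 10 black — skip
      5 black
    3 black
    0 gray
      7 gray
        11 gray
          11→4: 4 is gray → back edge
Back edge closes the cycle 4 → 8 → 0 → 7 → 11 → 4; its vertices are {0, 4, 7, 8, 11}.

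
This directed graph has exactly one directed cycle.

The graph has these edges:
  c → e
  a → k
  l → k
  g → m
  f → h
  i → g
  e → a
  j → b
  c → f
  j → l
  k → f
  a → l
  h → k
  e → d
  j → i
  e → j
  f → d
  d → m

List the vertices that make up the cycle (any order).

DFS with gray/black marking from f:
f gray
  d gray
    m gray
    m black
  d black
  h gray
    k gray
      k→f: f is gray → back edge
Back edge closes the cycle f → h → k → f; its vertices are {f, h, k}.

f, h, k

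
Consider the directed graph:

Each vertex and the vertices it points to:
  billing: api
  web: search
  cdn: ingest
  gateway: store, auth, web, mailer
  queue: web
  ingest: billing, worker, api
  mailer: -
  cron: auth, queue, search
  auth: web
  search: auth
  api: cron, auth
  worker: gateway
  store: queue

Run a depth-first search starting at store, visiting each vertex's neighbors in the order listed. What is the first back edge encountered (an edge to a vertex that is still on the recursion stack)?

DFS from store (visiting each vertex's neighbors in the order listed); mark gray on enter, black on exit:
store gray
  queue gray
    web gray
      search gray
        auth gray
          auth→web: web is gray → back edge
First back edge: auth → web.

auth→web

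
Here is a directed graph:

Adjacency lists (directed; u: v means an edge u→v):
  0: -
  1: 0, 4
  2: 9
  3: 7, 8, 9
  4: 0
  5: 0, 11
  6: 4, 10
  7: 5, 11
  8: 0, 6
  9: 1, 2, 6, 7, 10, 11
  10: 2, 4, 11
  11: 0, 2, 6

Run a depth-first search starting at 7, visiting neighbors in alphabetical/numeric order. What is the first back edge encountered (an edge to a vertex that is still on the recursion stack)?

9->2

DFS from 7 (visiting neighbors in alphabetical/numeric order); mark gray on enter, black on exit:
7 gray
  5 gray
    0 gray
    0 black
    11 gray
      11→0: 0 black — skip
      2 gray
        9 gray
          1 gray
            1→0: 0 black — skip
            4 gray
              4→0: 0 black — skip
            4 black
          1 black
          9→2: 2 is gray → back edge
First back edge: 9 → 2.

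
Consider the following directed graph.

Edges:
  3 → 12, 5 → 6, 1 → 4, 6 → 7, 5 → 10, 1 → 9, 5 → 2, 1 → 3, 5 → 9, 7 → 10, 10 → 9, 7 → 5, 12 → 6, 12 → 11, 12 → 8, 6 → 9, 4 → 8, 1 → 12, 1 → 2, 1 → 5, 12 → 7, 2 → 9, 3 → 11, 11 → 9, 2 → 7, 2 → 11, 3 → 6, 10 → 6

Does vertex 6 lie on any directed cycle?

Yes

6 is on a cycle iff 6 can reach itself via ≥1 edge.
6 → 7 → 5 → 6 — yes.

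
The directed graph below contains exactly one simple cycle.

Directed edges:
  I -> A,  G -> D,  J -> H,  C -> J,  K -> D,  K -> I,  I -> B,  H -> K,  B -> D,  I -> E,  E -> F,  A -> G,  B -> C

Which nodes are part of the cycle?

DFS with gray/black marking from I:
I gray
  A gray
    G gray
      D gray
      D black
    G black
  A black
  B gray
    C gray
      J gray
        H gray
          K gray
            K→D: D black — skip
            K→I: I is gray → back edge
Back edge closes the cycle I → B → C → J → H → K → I; its vertices are {B, C, H, I, J, K}.

B, C, H, I, J, K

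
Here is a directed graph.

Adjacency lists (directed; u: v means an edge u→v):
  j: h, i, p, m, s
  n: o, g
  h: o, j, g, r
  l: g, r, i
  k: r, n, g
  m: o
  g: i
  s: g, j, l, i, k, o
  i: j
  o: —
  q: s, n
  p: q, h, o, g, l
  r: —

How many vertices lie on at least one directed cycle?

10

A vertex is on a directed cycle iff it belongs to a strongly connected component of size ≥ 2 (or has a self-loop).
The vertices on cycles are {g, h, i, j, k, l, n, p, q, s} — 10 in total.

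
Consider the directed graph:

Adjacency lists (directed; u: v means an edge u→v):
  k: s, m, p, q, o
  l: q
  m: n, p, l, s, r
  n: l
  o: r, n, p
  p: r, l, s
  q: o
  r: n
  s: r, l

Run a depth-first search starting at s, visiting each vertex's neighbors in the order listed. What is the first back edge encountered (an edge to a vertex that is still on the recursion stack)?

o->r

DFS from s (visiting each vertex's neighbors in the order listed); mark gray on enter, black on exit:
s gray
  r gray
    n gray
      l gray
        q gray
          o gray
            o→r: r is gray → back edge
First back edge: o → r.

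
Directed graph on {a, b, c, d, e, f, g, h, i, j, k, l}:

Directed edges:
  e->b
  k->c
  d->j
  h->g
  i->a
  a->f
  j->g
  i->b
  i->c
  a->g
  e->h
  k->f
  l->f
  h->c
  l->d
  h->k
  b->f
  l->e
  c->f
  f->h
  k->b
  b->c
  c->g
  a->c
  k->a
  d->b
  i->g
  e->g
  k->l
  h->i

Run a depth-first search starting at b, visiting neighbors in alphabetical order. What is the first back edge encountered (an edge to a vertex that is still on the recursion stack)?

DFS from b (visiting neighbors in alphabetical order); mark gray on enter, black on exit:
b gray
  c gray
    f gray
      h gray
        h→c: c is gray → back edge
First back edge: h → c.

h->c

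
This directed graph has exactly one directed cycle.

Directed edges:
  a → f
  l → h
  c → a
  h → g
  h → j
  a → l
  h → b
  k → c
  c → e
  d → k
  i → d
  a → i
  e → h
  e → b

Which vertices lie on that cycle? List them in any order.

DFS with gray/black marking from a:
a gray
  l gray
    h gray
      g gray
      g black
      j gray
      j black
      b gray
      b black
    h black
  l black
  f gray
  f black
  i gray
    d gray
      k gray
        c gray
          e gray
            e→h: h black — skip
            e→b: b black — skip
          e black
          c→a: a is gray → back edge
Back edge closes the cycle a → i → d → k → c → a; its vertices are {a, c, d, i, k}.

a, c, d, i, k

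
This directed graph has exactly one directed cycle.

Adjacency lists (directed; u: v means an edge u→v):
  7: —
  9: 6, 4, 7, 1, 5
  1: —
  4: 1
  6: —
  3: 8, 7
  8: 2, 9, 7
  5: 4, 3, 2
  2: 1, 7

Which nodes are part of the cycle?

3, 5, 8, 9

DFS with gray/black marking from 8:
8 gray
  2 gray
    1 gray
    1 black
    7 gray
    7 black
  2 black
  9 gray
    6 gray
    6 black
    4 gray
      4→1: 1 black — skip
    4 black
    9→7: 7 black — skip
    9→1: 1 black — skip
    5 gray
      5→4: 4 black — skip
      3 gray
        3→8: 8 is gray → back edge
Back edge closes the cycle 8 → 9 → 5 → 3 → 8; its vertices are {3, 5, 8, 9}.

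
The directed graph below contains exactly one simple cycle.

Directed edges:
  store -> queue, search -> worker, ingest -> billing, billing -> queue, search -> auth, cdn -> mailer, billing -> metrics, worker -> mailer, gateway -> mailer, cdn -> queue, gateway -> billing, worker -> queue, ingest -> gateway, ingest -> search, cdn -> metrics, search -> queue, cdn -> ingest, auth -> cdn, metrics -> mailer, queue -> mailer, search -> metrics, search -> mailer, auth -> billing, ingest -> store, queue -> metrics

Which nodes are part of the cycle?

DFS with gray/black marking from ingest:
ingest gray
  gateway gray
    mailer gray
    mailer black
    billing gray
      metrics gray
        metrics→mailer: mailer black — skip
      metrics black
      queue gray
        queue→metrics: metrics black — skip
        queue→mailer: mailer black — skip
      queue black
    billing black
  gateway black
  ingest→billing: billing black — skip
  store gray
    store→queue: queue black — skip
  store black
  search gray
    auth gray
      cdn gray
        cdn→ingest: ingest is gray → back edge
Back edge closes the cycle ingest → search → auth → cdn → ingest; its vertices are {cdn, auth, ingest, search}.

cdn, auth, ingest, search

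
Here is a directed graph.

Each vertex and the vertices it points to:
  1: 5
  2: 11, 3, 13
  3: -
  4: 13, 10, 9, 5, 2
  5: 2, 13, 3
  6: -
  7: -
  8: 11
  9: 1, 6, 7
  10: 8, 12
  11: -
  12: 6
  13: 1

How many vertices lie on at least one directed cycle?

4

A vertex is on a directed cycle iff it belongs to a strongly connected component of size ≥ 2 (or has a self-loop).
The vertices on cycles are {1, 2, 5, 13} — 4 in total.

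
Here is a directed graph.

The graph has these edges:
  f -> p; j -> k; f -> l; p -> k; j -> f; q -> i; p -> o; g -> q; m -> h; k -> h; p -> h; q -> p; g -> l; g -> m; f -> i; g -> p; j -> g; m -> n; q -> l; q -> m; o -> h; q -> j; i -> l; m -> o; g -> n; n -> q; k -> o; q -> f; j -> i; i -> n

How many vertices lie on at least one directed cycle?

A vertex is on a directed cycle iff it belongs to a strongly connected component of size ≥ 2 (or has a self-loop).
The vertices on cycles are {f, g, i, j, m, n, q} — 7 in total.

7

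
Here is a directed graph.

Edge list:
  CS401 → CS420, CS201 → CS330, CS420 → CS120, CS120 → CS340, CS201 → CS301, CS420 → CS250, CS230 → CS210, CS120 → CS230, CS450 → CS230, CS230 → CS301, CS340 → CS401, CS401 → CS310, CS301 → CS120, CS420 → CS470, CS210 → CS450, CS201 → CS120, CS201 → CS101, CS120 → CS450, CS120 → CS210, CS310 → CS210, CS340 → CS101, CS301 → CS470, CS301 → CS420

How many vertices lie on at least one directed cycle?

A vertex is on a directed cycle iff it belongs to a strongly connected component of size ≥ 2 (or has a self-loop).
The vertices on cycles are {CS120, CS210, CS230, CS301, CS310, CS340, CS401, CS420, CS450} — 9 in total.

9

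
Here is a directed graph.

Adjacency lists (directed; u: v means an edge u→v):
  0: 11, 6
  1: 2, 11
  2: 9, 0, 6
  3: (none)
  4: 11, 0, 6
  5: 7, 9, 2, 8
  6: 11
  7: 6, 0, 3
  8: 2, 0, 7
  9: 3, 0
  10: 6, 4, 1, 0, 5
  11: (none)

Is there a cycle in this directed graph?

DFS with white/gray/black marking, starting from 9:
9 gray
  3 gray
  3 black
  0 gray
    11 gray
    11 black
    6 gray
      6→11: 11 black — skip
    6 black
  0 black
9 black
1 gray
  2 gray
    2→9: 9 black — skip
    2→0: 0 black — skip
    2→6: 6 black — skip
  2 black
  1→11: 11 black — skip
1 black
4 gray
  4→11: 11 black — skip
  4→0: 0 black — skip
  4→6: 6 black — skip
4 black
5 gray
  7 gray
    7→6: 6 black — skip
    7→0: 0 black — skip
    7→3: 3 black — skip
  7 black
  5→9: 9 black — skip
  5→2: 2 black — skip
  8 gray
    8→2: 2 black — skip
    8→0: 0 black — skip
    8→7: 7 black — skip
  8 black
5 black
10 gray
  10→6: 6 black — skip
  10→4: 4 black — skip
  10→1: 1 black — skip
  10→0: 0 black — skip
  10→5: 5 black — skip
10 black
Every edge goes to a white or black vertex — no back edge, so the graph is acyclic.

No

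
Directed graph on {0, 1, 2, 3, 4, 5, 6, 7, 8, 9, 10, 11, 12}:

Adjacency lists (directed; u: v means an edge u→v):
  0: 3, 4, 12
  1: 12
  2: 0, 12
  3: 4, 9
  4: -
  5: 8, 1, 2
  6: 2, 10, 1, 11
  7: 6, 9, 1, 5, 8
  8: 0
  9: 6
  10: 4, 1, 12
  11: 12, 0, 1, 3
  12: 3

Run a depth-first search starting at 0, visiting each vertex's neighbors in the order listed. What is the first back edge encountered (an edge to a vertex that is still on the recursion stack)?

2→0

DFS from 0 (visiting each vertex's neighbors in the order listed); mark gray on enter, black on exit:
0 gray
  3 gray
    4 gray
    4 black
    9 gray
      6 gray
        2 gray
          2→0: 0 is gray → back edge
First back edge: 2 → 0.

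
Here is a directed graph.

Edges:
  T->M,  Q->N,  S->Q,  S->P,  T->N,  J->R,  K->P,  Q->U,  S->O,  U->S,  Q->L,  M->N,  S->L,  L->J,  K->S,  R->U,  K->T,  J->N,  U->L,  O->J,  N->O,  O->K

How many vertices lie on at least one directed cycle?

11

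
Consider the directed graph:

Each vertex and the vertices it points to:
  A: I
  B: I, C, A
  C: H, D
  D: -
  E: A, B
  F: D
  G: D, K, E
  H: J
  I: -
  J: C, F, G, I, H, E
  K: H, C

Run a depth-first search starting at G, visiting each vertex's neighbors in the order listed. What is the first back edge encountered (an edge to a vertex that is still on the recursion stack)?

C->H

DFS from G (visiting each vertex's neighbors in the order listed); mark gray on enter, black on exit:
G gray
  D gray
  D black
  K gray
    H gray
      J gray
        C gray
          C→H: H is gray → back edge
First back edge: C → H.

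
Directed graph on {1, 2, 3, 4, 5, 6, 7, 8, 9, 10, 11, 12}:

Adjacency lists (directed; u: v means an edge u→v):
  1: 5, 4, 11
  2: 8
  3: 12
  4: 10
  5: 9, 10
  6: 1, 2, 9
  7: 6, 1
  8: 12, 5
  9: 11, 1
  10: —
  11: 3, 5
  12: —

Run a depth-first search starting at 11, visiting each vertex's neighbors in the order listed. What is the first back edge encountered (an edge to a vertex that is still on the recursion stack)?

DFS from 11 (visiting each vertex's neighbors in the order listed); mark gray on enter, black on exit:
11 gray
  3 gray
    12 gray
    12 black
  3 black
  5 gray
    9 gray
      9→11: 11 is gray → back edge
First back edge: 9 → 11.

9->11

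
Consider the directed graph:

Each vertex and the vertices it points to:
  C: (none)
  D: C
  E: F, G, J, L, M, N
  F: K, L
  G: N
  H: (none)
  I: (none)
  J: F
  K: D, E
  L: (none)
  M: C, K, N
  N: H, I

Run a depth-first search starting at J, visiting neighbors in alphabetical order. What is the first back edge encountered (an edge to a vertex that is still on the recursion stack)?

E→F

DFS from J (visiting neighbors in alphabetical order); mark gray on enter, black on exit:
J gray
  F gray
    K gray
      D gray
        C gray
        C black
      D black
      E gray
        E→F: F is gray → back edge
First back edge: E → F.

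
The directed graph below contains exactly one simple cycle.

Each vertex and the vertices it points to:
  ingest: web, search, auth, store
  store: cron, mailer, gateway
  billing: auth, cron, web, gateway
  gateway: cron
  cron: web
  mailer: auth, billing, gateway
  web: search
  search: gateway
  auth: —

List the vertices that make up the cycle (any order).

DFS with gray/black marking from search:
search gray
  gateway gray
    cron gray
      web gray
        web→search: search is gray → back edge
Back edge closes the cycle search → gateway → cron → web → search; its vertices are {web, cron, search, gateway}.

web, cron, search, gateway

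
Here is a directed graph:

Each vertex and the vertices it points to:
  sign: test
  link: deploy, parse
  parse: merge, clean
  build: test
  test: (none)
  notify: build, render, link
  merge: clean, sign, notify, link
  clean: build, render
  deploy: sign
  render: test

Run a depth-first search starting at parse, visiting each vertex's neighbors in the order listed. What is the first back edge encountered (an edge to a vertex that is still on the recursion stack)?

link→parse

DFS from parse (visiting each vertex's neighbors in the order listed); mark gray on enter, black on exit:
parse gray
  merge gray
    clean gray
      build gray
        test gray
        test black
      build black
      render gray
        render→test: test black — skip
      render black
    clean black
    sign gray
      sign→test: test black — skip
    sign black
    notify gray
      notify→build: build black — skip
      notify→render: render black — skip
      link gray
        deploy gray
          deploy→sign: sign black — skip
        deploy black
        link→parse: parse is gray → back edge
First back edge: link → parse.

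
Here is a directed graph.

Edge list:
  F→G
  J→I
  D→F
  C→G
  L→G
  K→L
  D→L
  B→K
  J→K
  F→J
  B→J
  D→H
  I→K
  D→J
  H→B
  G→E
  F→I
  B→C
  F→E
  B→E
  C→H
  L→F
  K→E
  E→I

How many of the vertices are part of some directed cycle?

10

A vertex is on a directed cycle iff it belongs to a strongly connected component of size ≥ 2 (or has a self-loop).
The vertices on cycles are {B, C, E, F, G, H, I, J, K, L} — 10 in total.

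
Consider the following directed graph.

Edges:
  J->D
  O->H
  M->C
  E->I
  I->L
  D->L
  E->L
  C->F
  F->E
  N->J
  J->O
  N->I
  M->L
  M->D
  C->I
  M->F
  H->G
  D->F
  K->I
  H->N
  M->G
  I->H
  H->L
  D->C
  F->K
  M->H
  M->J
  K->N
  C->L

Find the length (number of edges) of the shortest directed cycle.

3

For each vertex v, BFS finds the shortest path from v back to v.
The shortest such closed walk is H → N → I → H, length 3.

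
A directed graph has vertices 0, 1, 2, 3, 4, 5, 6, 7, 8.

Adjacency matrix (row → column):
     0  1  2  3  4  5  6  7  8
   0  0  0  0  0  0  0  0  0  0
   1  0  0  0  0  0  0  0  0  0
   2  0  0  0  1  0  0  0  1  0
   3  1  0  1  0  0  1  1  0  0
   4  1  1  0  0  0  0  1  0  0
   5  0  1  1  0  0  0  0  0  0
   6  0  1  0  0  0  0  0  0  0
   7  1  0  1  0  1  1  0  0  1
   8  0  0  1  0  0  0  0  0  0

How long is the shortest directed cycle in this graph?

2

For each vertex v, BFS finds the shortest path from v back to v.
The shortest such closed walk is 2 → 3 → 2, length 2.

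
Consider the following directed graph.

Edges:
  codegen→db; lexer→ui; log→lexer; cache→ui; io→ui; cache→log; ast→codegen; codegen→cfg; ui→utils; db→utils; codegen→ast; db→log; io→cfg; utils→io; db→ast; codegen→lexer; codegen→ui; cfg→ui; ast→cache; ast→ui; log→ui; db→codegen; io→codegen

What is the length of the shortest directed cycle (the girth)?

2

For each vertex v, BFS finds the shortest path from v back to v.
The shortest such closed walk is db → codegen → db, length 2.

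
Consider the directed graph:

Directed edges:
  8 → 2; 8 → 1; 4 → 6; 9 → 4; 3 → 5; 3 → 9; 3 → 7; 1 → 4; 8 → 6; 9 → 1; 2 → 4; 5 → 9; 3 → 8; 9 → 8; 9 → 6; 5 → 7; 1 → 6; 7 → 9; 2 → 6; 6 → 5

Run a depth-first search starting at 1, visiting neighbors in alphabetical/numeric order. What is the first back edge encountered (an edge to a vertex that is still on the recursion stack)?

9→1

DFS from 1 (visiting neighbors in alphabetical/numeric order); mark gray on enter, black on exit:
1 gray
  4 gray
    6 gray
      5 gray
        7 gray
          9 gray
            9→1: 1 is gray → back edge
First back edge: 9 → 1.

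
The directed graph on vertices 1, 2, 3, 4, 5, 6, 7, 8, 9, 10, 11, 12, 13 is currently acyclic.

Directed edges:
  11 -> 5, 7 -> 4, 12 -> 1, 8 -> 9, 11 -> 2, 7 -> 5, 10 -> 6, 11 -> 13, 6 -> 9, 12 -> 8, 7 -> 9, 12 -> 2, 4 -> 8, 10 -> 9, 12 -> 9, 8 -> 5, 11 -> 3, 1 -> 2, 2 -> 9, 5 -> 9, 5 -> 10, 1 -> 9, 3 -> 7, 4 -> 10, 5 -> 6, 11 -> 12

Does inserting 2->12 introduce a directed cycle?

Yes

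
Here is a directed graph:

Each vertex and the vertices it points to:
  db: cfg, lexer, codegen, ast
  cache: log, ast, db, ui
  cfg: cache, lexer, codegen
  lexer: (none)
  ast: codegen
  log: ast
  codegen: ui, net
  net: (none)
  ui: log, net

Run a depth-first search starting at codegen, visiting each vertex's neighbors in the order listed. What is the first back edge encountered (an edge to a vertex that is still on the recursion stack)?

DFS from codegen (visiting each vertex's neighbors in the order listed); mark gray on enter, black on exit:
codegen gray
  ui gray
    log gray
      ast gray
        ast→codegen: codegen is gray → back edge
First back edge: ast → codegen.

ast→codegen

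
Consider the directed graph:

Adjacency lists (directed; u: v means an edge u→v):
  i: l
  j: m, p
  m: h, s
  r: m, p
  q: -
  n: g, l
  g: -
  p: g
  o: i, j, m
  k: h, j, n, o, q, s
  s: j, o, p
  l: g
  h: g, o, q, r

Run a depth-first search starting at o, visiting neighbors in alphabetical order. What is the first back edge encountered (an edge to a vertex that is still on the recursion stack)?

h->o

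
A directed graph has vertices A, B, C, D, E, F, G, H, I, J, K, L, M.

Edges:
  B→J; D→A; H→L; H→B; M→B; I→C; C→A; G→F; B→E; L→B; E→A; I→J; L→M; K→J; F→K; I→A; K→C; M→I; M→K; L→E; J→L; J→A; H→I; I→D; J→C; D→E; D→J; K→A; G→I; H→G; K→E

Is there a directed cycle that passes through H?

No

H lies on a cycle iff there is a path from H back to itself.
Exploring from H, it never reaches itself; equivalently, its strongly connected component is a singleton.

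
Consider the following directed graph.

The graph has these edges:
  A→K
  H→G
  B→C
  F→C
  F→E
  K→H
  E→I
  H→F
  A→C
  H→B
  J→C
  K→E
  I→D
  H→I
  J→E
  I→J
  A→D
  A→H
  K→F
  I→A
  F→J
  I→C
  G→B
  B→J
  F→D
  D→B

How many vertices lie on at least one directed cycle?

10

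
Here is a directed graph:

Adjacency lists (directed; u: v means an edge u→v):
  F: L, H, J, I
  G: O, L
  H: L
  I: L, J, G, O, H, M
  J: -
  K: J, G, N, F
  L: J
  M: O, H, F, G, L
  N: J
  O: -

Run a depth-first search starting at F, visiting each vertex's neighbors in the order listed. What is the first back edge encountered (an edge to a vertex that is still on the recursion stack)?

DFS from F (visiting each vertex's neighbors in the order listed); mark gray on enter, black on exit:
F gray
  L gray
    J gray
    J black
  L black
  H gray
    H→L: L black — skip
  H black
  F→J: J black — skip
  I gray
    I→L: L black — skip
    I→J: J black — skip
    G gray
      O gray
      O black
      G→L: L black — skip
    G black
    I→O: O black — skip
    I→H: H black — skip
    M gray
      M→O: O black — skip
      M→H: H black — skip
      M→F: F is gray → back edge
First back edge: M → F.

M->F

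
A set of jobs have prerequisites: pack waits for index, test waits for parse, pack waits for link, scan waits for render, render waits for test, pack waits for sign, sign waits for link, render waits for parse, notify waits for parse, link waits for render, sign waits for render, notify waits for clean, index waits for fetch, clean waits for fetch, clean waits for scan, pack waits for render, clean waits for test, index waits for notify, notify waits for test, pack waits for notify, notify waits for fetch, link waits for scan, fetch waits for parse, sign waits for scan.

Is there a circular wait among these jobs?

No

DFS with white/gray/black marking, starting from index:
index gray
  notify gray
    parse gray
    parse black
    clean gray
      test gray
        test→parse: parse black — skip
      test black
      fetch gray
        fetch→parse: parse black — skip
      fetch black
      scan gray
        render gray
          render→parse: parse black — skip
          render→test: test black — skip
        render black
      scan black
    clean black
    notify→fetch: fetch black — skip
    notify→test: test black — skip
  notify black
  index→fetch: fetch black — skip
index black
sign gray
  sign→scan: scan black — skip
  link gray
    link→scan: scan black — skip
    link→render: render black — skip
  link black
  sign→render: render black — skip
sign black
pack gray
  pack→link: link black — skip
  pack→sign: sign black — skip
  pack→index: index black — skip
  pack→notify: notify black — skip
  pack→render: render black — skip
pack black
Every edge goes to a white or black vertex — no back edge, so the graph is acyclic.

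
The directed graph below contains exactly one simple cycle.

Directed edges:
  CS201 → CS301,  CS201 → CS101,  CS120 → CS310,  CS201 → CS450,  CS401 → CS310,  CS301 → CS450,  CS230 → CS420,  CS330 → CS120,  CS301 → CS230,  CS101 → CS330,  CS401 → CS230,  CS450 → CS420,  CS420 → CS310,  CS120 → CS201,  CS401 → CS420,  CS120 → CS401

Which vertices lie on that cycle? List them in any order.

CS101, CS120, CS201, CS330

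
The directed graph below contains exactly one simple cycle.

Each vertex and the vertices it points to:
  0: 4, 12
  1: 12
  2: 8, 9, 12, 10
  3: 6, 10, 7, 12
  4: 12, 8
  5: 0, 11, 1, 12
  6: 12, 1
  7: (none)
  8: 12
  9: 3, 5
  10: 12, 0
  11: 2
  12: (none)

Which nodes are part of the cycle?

2, 5, 9, 11

DFS with gray/black marking from 2:
2 gray
  8 gray
    12 gray
    12 black
  8 black
  9 gray
    3 gray
      6 gray
        6→12: 12 black — skip
        1 gray
          1→12: 12 black — skip
        1 black
      6 black
      10 gray
        10→12: 12 black — skip
        0 gray
          4 gray
            4→12: 12 black — skip
            4→8: 8 black — skip
          4 black
          0→12: 12 black — skip
        0 black
      10 black
      7 gray
      7 black
      3→12: 12 black — skip
    3 black
    5 gray
      5→0: 0 black — skip
      11 gray
        11→2: 2 is gray → back edge
Back edge closes the cycle 2 → 9 → 5 → 11 → 2; its vertices are {2, 5, 9, 11}.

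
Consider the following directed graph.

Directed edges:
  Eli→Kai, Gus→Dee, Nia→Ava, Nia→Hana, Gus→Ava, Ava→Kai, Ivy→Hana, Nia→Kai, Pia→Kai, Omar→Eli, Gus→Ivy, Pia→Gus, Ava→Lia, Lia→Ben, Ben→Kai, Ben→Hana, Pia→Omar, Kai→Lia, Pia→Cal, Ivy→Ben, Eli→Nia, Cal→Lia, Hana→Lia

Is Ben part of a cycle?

Ben is on a cycle iff Ben can reach itself via ≥1 edge.
Ben → Kai → Lia → Ben — yes.

Yes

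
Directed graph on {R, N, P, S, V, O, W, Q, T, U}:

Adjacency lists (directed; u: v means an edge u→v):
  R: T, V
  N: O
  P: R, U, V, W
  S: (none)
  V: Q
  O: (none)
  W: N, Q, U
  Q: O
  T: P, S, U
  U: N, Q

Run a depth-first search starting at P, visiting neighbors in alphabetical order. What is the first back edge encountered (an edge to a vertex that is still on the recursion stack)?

T→P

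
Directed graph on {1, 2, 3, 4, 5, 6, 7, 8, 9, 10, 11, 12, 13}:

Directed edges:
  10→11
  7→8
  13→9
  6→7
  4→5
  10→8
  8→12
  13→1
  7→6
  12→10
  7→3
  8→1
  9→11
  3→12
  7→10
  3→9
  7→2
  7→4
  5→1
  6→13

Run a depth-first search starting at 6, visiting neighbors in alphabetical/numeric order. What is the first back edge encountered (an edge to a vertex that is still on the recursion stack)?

DFS from 6 (visiting neighbors in alphabetical/numeric order); mark gray on enter, black on exit:
6 gray
  7 gray
    2 gray
    2 black
    3 gray
      9 gray
        11 gray
        11 black
      9 black
      12 gray
        10 gray
          8 gray
            1 gray
            1 black
            8→12: 12 is gray → back edge
First back edge: 8 → 12.

8→12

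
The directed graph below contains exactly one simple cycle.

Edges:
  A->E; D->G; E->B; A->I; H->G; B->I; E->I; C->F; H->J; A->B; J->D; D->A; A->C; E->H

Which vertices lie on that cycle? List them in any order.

A, D, E, H, J

DFS with gray/black marking from A:
A gray
  I gray
  I black
  E gray
    B gray
      B→I: I black — skip
    B black
    E→I: I black — skip
    H gray
      J gray
        D gray
          D→A: A is gray → back edge
Back edge closes the cycle A → E → H → J → D → A; its vertices are {A, D, E, H, J}.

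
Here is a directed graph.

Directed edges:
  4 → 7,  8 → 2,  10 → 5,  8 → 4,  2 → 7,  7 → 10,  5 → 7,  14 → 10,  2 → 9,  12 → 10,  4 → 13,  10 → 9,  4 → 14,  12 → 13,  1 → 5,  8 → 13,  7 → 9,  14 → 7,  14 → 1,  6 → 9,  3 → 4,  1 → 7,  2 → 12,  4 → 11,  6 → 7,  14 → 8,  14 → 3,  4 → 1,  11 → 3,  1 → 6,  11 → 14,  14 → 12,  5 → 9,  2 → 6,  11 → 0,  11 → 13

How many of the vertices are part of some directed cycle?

8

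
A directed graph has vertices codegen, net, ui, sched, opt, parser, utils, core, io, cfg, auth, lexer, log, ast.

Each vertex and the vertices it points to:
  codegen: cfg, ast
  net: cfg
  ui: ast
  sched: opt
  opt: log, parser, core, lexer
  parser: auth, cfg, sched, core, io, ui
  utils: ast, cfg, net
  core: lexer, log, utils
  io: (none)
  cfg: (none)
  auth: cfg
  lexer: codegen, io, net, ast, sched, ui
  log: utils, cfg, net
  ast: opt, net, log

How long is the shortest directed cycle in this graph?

3

For each vertex v, BFS finds the shortest path from v back to v.
The shortest such closed walk is opt → parser → sched → opt, length 3.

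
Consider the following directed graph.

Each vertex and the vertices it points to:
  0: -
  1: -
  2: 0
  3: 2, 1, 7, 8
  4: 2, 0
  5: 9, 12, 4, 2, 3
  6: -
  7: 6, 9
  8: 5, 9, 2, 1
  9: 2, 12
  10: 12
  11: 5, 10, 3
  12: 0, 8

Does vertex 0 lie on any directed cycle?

No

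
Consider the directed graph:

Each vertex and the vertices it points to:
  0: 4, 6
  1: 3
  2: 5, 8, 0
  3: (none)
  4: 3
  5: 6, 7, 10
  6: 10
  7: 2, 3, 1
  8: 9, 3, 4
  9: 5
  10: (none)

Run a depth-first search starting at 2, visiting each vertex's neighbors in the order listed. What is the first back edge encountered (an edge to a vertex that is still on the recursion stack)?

7->2

DFS from 2 (visiting each vertex's neighbors in the order listed); mark gray on enter, black on exit:
2 gray
  5 gray
    6 gray
      10 gray
      10 black
    6 black
    7 gray
      7→2: 2 is gray → back edge
First back edge: 7 → 2.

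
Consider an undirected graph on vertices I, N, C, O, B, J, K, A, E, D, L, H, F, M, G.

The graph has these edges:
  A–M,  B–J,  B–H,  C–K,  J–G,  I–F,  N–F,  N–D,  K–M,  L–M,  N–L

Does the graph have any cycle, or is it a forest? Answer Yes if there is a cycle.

DFS, tracking each vertex's parent; an edge to a visited non-parent vertex closes a cycle.
Start from G:
visit G (parent –)
  visit J (parent G)
    visit B (parent J)
      B–J: parent, skip
      visit H (parent B)
        H–B: parent, skip
    J–G: parent, skip
visit I (parent –)
  visit F (parent I)
    F–I: parent, skip
    visit N (parent F)
      N–F: parent, skip
      visit D (parent N)
        D–N: parent, skip
      visit L (parent N)
        visit M (parent L)
          M–L: parent, skip
          visit K (parent M)
            K–M: parent, skip
            visit C (parent K)
              C–K: parent, skip
          visit A (parent M)
            A–M: parent, skip
        L–N: parent, skip
visit O (parent –)
visit E (parent –)
No non-parent visited neighbor found — the graph is a forest.

No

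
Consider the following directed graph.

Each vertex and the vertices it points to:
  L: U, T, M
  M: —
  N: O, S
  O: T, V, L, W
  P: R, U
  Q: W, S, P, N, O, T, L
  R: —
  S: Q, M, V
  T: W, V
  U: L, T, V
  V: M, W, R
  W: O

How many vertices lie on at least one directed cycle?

9

A vertex is on a directed cycle iff it belongs to a strongly connected component of size ≥ 2 (or has a self-loop).
The vertices on cycles are {L, N, O, Q, S, T, U, V, W} — 9 in total.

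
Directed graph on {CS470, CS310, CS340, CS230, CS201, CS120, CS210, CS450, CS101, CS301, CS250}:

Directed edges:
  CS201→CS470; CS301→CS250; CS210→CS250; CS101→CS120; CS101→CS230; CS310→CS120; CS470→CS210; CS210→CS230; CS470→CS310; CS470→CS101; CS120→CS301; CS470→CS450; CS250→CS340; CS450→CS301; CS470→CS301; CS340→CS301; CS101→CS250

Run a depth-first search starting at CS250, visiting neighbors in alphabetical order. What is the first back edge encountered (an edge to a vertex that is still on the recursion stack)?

CS301->CS250

DFS from CS250 (visiting neighbors in alphabetical order); mark gray on enter, black on exit:
CS250 gray
  CS340 gray
    CS301 gray
      CS301→CS250: CS250 is gray → back edge
First back edge: CS301 → CS250.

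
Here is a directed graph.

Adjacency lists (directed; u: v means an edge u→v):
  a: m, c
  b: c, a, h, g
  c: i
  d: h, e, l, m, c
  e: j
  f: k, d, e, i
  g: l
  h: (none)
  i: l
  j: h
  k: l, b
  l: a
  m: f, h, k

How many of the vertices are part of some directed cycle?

10

A vertex is on a directed cycle iff it belongs to a strongly connected component of size ≥ 2 (or has a self-loop).
The vertices on cycles are {a, b, c, d, f, g, i, k, l, m} — 10 in total.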